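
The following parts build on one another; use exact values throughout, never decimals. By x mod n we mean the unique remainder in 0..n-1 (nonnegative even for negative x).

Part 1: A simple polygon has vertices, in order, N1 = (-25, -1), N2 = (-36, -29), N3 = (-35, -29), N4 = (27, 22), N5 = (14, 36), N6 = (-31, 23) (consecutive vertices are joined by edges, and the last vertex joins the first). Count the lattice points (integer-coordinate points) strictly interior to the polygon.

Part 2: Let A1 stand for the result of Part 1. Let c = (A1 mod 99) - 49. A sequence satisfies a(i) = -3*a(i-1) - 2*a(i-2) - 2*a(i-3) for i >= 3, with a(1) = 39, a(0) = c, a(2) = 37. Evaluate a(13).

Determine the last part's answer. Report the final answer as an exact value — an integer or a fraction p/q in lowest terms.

-1181303

Part 1: cross terms: (-25*-29 - -36*-1)=689, (-36*-29 - -35*-29)=29, (-35*22 - 27*-29)=13, (27*36 - 14*22)=664, (14*23 - -31*36)=1438, (-31*-1 - -25*23)=606; twice the area = |3439| = 3439; area = 3439/2; boundary points = 1 + 1 + 1 + 1 + 1 + 6 = 11; strictly interior points = area - boundary/2 + 1 = 1715; answer 1715
Part 2: A1 = 1715; c = -17; a(3) = -3*(37) - 2*(39) - 2*(-17) = -155; iterating: a(3)=-155, a(4)=313, a(5)=-703, a(6)=1793, a(7)=-4599, a(8)=11617, a(9)=-29239, a(10)=73681, a(11)=-185799, a(12)=468513, a(13)=-1181303; answer -1181303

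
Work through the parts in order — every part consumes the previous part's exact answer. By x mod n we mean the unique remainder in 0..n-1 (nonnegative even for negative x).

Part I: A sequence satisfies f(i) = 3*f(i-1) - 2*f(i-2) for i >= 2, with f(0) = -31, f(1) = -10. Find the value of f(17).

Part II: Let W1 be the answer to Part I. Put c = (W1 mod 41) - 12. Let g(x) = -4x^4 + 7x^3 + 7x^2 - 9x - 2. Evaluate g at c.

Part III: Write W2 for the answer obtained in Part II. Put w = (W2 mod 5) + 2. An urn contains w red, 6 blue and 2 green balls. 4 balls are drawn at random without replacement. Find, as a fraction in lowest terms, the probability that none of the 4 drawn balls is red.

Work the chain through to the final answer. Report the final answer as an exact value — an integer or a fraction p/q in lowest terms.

Part I: f(2) = 3*(-10) - 2*(-31) = 32; iterating: f(2)=32, f(3)=116, f(4)=284, f(5)=620, f(6)=1292, f(7)=2636, f(8)=5324, f(9)=10700, f(10)=21452, f(11)=42956, f(12)=85964, f(13)=171980, f(14)=344012, f(15)=688076, f(16)=1376204, f(17)=2752460; answer 2752460
Part II: W1 = 2752460; c = -5; -4*(-5)^4 + 7*(-5)^3 + 7*(-5)^2 - 9*(-5)^1 - 2 = (-2500) + (-875) + (175) + (45) + (-2) = -3157; answer -3157
Part III: W2 = -3157; w = 5; total draws C(13,4) = 715; favorable C(8,4) = 70; P = 14/143; answer 14/143

14/143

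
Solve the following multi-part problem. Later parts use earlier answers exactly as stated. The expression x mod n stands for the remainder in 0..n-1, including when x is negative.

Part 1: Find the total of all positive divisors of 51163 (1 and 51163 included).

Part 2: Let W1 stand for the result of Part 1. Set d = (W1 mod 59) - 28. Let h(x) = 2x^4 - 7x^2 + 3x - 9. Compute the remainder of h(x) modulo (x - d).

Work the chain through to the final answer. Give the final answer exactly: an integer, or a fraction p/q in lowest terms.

Part 1: 51163 = 7 * 7309; sigma = (1 + 7) * (1 + 7309) = 8 * 7310 = 58480; answer 58480
Part 2: W1 = 58480; d = -17; remainder = value at the root: 2*(-17)^4 - 7*(-17)^2 + 3*(-17)^1 - 9 = (167042) + (-2023) + (-51) + (-9) = 164959; answer 164959

164959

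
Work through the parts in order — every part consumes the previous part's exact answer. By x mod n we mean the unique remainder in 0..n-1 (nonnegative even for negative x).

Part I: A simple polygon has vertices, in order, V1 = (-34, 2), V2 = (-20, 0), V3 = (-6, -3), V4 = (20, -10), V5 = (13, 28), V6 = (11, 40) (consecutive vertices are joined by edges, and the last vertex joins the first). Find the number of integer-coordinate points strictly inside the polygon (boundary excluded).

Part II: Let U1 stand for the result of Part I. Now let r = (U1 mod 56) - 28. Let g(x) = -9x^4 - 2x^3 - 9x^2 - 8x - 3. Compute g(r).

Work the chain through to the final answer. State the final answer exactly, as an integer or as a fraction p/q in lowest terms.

-130111

Part I: cross terms: (-34*0 - -20*2)=40, (-20*-3 - -6*0)=60, (-6*-10 - 20*-3)=120, (20*28 - 13*-10)=690, (13*40 - 11*28)=212, (11*2 - -34*40)=1382; twice the area = |2504| = 2504; area = 1252; boundary points = 2 + 1 + 1 + 1 + 2 + 1 = 8; strictly interior points = area - boundary/2 + 1 = 1249; answer 1249
Part II: U1 = 1249; r = -11; -9*(-11)^4 - 2*(-11)^3 - 9*(-11)^2 - 8*(-11)^1 - 3 = (-131769) + (2662) + (-1089) + (88) + (-3) = -130111; answer -130111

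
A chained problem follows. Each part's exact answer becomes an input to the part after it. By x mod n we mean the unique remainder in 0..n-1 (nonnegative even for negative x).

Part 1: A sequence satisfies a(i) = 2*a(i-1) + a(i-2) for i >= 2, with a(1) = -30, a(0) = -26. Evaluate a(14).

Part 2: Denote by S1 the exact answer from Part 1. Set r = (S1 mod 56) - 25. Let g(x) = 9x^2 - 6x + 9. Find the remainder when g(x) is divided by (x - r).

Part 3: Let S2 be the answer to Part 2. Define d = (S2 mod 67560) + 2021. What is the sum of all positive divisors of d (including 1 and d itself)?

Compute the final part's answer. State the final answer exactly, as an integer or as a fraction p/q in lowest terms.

Part 1: a(2) = 2*(-30) + 1*(-26) = -86; iterating: a(2)=-86, a(3)=-202, a(4)=-490, a(5)=-1182, a(6)=-2854, a(7)=-6890, a(8)=-16634, a(9)=-40158, a(10)=-96950, a(11)=-234058, a(12)=-565066, a(13)=-1364190, a(14)=-3293446; answer -3293446
Part 2: S1 = -3293446; r = 1; remainder = value at the root: 9*(1)^2 - 6*(1)^1 + 9 = (9) + (-6) + (9) = 12; answer 12
Part 3: S2 = 12; d = 2033; 2033 = 19 * 107; sigma = (1 + 19) * (1 + 107) = 20 * 108 = 2160; answer 2160

2160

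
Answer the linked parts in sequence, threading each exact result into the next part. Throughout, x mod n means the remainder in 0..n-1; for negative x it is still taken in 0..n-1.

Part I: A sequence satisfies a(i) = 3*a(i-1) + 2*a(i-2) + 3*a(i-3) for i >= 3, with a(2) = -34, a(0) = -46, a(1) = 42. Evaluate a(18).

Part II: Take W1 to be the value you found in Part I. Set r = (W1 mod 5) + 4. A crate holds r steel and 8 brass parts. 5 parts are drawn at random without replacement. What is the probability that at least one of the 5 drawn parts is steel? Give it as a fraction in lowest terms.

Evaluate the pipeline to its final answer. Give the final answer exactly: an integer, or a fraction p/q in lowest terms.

1231/1287

Part I: a(3) = 3*(-34) + 2*(42) + 3*(-46) = -156; iterating: a(3)=-156, a(4)=-410, a(5)=-1644, a(6)=-6220, a(7)=-23178, a(8)=-86906, a(9)=-325734, a(10)=-1220548, a(11)=-4573830, a(12)=-17139788, a(13)=-64228668, a(14)=-240687070, a(15)=-901937910, a(16)=-3379873874, a(17)=-12665558652, a(18)=-47462237434; answer -47462237434
Part II: W1 = -47462237434; r = 5; total draws C(13,5) = 1287; complement C(8,5) = 56; favorable 1287 - 56 = 1231; P = 1231/1287; answer 1231/1287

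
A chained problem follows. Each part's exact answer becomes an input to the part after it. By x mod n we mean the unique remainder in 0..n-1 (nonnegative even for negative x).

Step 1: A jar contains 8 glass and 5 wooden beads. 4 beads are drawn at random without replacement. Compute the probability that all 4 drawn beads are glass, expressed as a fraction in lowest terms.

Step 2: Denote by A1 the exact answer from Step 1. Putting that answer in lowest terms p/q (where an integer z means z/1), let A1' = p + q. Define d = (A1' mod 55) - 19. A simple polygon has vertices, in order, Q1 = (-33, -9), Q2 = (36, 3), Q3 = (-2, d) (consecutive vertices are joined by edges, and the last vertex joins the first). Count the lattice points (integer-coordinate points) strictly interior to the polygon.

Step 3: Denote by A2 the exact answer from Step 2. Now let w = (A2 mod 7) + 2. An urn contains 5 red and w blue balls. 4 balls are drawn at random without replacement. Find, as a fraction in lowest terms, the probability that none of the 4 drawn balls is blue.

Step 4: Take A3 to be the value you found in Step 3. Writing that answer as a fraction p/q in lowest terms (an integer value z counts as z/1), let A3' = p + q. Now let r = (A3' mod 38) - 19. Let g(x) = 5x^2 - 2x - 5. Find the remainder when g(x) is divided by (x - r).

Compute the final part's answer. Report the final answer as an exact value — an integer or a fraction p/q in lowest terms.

Step 1: total draws C(13,4) = 715; favorable C(8,4) = 70; P = 14/143; answer 14/143
Step 2: A1 = 14/143; threaded value p + q = 157; d = 28; cross terms: (-33*3 - 36*-9)=225, (36*28 - -2*3)=1014, (-2*-9 - -33*28)=942; twice the area = |2181| = 2181; area = 2181/2; boundary points = 3 + 1 + 1 = 5; strictly interior points = area - boundary/2 + 1 = 1089; answer 1089
Step 3: A2 = 1089; w = 6; total draws C(11,4) = 330; favorable C(5,4) = 5; P = 1/66; answer 1/66
Step 4: A3 = 1/66; threaded value p + q = 67; r = 10; remainder = value at the root: 5*(10)^2 - 2*(10)^1 - 5 = (500) + (-20) + (-5) = 475; answer 475

475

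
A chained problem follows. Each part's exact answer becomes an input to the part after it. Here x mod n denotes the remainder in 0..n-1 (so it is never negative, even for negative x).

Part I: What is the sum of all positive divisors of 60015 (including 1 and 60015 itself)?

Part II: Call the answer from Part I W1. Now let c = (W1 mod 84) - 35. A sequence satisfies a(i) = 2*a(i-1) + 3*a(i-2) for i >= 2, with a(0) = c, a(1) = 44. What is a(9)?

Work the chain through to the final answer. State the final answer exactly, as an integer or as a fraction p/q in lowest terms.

221444

Part I: 60015 = 3 * 5 * 4001; sigma = (1 + 3) * (1 + 5) * (1 + 4001) = 4 * 6 * 4002 = 96048; answer 96048
Part II: W1 = 96048; c = 1; a(2) = 2*(44) + 3*(1) = 91; iterating: a(2)=91, a(3)=314, a(4)=901, a(5)=2744, a(6)=8191, a(7)=24614, a(8)=73801, a(9)=221444; answer 221444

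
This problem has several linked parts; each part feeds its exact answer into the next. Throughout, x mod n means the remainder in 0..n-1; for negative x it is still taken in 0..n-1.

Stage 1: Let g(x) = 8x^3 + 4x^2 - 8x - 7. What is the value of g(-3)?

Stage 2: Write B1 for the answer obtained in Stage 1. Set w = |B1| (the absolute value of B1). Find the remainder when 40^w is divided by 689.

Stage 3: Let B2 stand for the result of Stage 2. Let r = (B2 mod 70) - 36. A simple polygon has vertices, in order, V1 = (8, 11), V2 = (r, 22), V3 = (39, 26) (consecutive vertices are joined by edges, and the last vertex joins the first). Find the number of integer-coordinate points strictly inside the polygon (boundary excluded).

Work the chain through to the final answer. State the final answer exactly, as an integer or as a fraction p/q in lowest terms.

Stage 1: 8*(-3)^3 + 4*(-3)^2 - 8*(-3)^1 - 7 = (-216) + (36) + (24) + (-7) = -163; answer -163
Stage 2: B1 = -163; w = 163; squarings mod 689: 40^1=40, 40^2=222, 40^4=365, 40^8=248, 40^16=183, 40^32=417, 40^64=261, 40^128=599; 40^163 = 40^1 * 40^2 * 40^32 * 40^128 = 144 (mod 689); answer 144
Stage 3: B2 = 144; r = -32; cross terms: (8*22 - -32*11)=528, (-32*26 - 39*22)=-1690, (39*11 - 8*26)=221; twice the area = |-941| = 941; area = 941/2; boundary points = 1 + 1 + 1 = 3; strictly interior points = area - boundary/2 + 1 = 470; answer 470

470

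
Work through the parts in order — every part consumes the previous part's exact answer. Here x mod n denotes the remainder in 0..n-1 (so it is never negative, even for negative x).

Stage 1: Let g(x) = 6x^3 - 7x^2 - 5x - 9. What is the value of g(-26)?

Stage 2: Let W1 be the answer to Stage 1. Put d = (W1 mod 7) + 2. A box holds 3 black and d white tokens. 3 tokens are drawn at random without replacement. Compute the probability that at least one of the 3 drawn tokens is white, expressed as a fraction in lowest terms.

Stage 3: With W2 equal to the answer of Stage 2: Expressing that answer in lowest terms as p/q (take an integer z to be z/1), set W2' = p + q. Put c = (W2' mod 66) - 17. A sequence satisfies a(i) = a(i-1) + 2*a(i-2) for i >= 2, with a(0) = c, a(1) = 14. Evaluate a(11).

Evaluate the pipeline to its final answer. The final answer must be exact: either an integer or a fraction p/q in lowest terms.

Stage 1: 6*(-26)^3 - 7*(-26)^2 - 5*(-26)^1 - 9 = (-105456) + (-4732) + (130) + (-9) = -110067; answer -110067
Stage 2: W1 = -110067; d = 3; total draws C(6,3) = 20; complement C(3,3) = 1; favorable 20 - 1 = 19; P = 19/20; answer 19/20
Stage 3: W2 = 19/20; threaded value p + q = 39; c = 22; a(2) = 1*(14) + 2*(22) = 58; iterating: a(2)=58, a(3)=86, a(4)=202, a(5)=374, a(6)=778, a(7)=1526, a(8)=3082, a(9)=6134, a(10)=12298, a(11)=24566; answer 24566

24566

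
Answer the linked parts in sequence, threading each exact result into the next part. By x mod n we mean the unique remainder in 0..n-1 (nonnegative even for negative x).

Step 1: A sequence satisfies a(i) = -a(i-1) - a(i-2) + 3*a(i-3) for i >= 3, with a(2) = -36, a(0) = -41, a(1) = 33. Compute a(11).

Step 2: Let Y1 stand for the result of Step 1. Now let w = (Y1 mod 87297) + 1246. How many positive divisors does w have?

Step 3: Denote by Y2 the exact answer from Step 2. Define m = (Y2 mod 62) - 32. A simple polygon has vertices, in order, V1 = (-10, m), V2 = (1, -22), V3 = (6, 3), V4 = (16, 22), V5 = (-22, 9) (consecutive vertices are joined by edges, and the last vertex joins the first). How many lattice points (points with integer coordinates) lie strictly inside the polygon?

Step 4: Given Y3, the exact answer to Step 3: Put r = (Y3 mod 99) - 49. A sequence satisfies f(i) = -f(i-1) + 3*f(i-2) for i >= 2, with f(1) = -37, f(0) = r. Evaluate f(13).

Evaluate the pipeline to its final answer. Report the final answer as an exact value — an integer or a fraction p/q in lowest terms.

Step 1: a(3) = -1*(-36) - 1*(33) + 3*(-41) = -120; iterating: a(3)=-120, a(4)=255, a(5)=-243, a(6)=-372, a(7)=1380, a(8)=-1737, a(9)=-759, a(10)=6636, a(11)=-11088; answer -11088
Step 2: Y1 = -11088; w = 77455; 77455 = 5 * 7 * 2213; number of divisors = (1+1) * (1+1) * (1+1) = 8; answer 8
Step 3: Y2 = 8; m = -24; cross terms: (-10*-22 - 1*-24)=244, (1*3 - 6*-22)=135, (6*22 - 16*3)=84, (16*9 - -22*22)=628, (-22*-24 - -10*9)=618; twice the area = |1709| = 1709; area = 1709/2; boundary points = 1 + 5 + 1 + 1 + 3 = 11; strictly interior points = area - boundary/2 + 1 = 850; answer 850
Step 4: Y3 = 850; r = 9; f(2) = -1*(-37) + 3*(9) = 64; iterating: f(2)=64, f(3)=-175, f(4)=367, f(5)=-892, f(6)=1993, f(7)=-4669, f(8)=10648, f(9)=-24655, f(10)=56599, f(11)=-130564, f(12)=300361, f(13)=-692053; answer -692053

-692053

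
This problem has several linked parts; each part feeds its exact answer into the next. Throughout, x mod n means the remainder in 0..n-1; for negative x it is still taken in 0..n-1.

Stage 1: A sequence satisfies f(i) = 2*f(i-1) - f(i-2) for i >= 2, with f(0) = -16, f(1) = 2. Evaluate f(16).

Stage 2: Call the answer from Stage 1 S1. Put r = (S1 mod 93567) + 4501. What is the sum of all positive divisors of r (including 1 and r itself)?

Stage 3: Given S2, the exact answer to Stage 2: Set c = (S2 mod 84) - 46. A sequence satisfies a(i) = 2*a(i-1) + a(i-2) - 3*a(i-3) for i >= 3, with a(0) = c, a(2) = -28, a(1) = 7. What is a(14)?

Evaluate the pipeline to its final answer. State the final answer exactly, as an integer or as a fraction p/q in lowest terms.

Stage 1: f(2) = 2*(2) - 1*(-16) = 20; iterating: f(2)=20, f(3)=38, f(4)=56, f(5)=74, f(6)=92, f(7)=110, f(8)=128, f(9)=146, f(10)=164, f(11)=182, f(12)=200, f(13)=218, f(14)=236, f(15)=254, f(16)=272; answer 272
Stage 2: S1 = 272; r = 4773; 4773 = 3 * 37 * 43; sigma = (1 + 3) * (1 + 37) * (1 + 43) = 4 * 38 * 44 = 6688; answer 6688
Stage 3: S2 = 6688; c = 6; a(3) = 2*(-28) + 1*(7) - 3*(6) = -67; iterating: a(3)=-67, a(4)=-183, a(5)=-349, a(6)=-680, a(7)=-1160, a(8)=-1953, a(9)=-3026, a(10)=-4525, a(11)=-6217, a(12)=-7881, a(13)=-8404, a(14)=-6038; answer -6038

-6038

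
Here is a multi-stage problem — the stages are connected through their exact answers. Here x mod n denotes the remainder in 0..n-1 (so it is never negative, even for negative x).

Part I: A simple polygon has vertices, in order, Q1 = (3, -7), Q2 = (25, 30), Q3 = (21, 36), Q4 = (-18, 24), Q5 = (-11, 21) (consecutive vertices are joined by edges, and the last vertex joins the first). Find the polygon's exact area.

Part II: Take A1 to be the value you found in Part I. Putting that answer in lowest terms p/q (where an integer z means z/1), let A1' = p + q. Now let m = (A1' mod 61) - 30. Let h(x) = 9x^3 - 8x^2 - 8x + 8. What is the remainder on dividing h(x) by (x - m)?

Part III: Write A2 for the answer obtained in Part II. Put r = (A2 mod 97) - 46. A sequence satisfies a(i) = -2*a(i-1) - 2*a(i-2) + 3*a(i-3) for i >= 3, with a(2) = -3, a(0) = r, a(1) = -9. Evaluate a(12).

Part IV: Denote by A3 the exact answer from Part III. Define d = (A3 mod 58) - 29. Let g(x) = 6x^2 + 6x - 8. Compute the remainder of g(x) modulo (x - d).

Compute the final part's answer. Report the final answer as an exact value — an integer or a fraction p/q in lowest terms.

Part I: cross terms: (3*30 - 25*-7)=265, (25*36 - 21*30)=270, (21*24 - -18*36)=1152, (-18*21 - -11*24)=-114, (-11*-7 - 3*21)=14; twice the area = |1587| = 1587; area = 1587/2; answer 1587/2
Part II: A1 = 1587/2; threaded value p + q = 1589; m = -27; remainder = value at the root: 9*(-27)^3 - 8*(-27)^2 - 8*(-27)^1 + 8 = (-177147) + (-5832) + (216) + (8) = -182755; answer -182755
Part III: A2 = -182755; r = 44; a(3) = -2*(-3) - 2*(-9) + 3*(44) = 156; iterating: a(3)=156, a(4)=-333, a(5)=345, a(6)=444, a(7)=-2577, a(8)=5301, a(9)=-4116, a(10)=-10101, a(11)=44337, a(12)=-80820; answer -80820
Part IV: A3 = -80820; d = 3; remainder = value at the root: 6*(3)^2 + 6*(3)^1 - 8 = (54) + (18) + (-8) = 64; answer 64

64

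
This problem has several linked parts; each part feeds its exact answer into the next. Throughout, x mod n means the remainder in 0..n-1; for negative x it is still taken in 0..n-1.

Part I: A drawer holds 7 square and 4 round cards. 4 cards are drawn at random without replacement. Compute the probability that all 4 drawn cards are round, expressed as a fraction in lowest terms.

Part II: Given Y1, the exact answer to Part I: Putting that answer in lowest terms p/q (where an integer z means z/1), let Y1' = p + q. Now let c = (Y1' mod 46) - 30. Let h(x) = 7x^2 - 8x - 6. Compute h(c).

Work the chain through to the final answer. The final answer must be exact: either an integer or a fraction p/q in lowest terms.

Part I: total draws C(11,4) = 330; favorable C(4,4) = 1; P = 1/330; answer 1/330
Part II: Y1 = 1/330; threaded value p + q = 331; c = -21; 7*(-21)^2 - 8*(-21)^1 - 6 = (3087) + (168) + (-6) = 3249; answer 3249

3249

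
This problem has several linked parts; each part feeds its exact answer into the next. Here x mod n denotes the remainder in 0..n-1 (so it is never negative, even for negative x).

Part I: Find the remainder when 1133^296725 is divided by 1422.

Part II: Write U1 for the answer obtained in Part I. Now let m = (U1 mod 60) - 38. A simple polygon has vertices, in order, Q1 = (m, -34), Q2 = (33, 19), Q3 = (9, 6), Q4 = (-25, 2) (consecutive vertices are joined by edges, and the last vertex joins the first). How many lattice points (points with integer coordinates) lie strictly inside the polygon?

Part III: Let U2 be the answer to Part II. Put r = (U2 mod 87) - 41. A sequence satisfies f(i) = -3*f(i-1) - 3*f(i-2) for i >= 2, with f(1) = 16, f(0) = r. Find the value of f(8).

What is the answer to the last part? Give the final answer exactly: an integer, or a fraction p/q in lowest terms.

2997

Part I: squarings mod 1422: 1133^1=1133, 1133^2=1045, 1133^4=1351, 1133^8=775, 1133^16=541, 1133^32=1171, 1133^64=433, 1133^128=1207, 1133^256=721, 1133^512=811, 1133^1024=757, 1133^2048=1405, 1133^4096=289, 1133^8192=1045, 1133^16384=1351, 1133^32768=775, 1133^65536=541, 1133^131072=1171, 1133^262144=433; 1133^296725 = 1133^1 * 1133^4 * 1133^16 * 1133^256 * 1133^512 * 1133^1024 * 1133^32768 * 1133^262144 = 1421 (mod 1422); answer 1421
Part II: U1 = 1421; m = 3; cross terms: (3*19 - 33*-34)=1179, (33*6 - 9*19)=27, (9*2 - -25*6)=168, (-25*-34 - 3*2)=844; twice the area = |2218| = 2218; area = 1109; boundary points = 1 + 1 + 2 + 4 = 8; strictly interior points = area - boundary/2 + 1 = 1106; answer 1106
Part III: U2 = 1106; r = 21; f(2) = -3*(16) - 3*(21) = -111; iterating: f(2)=-111, f(3)=285, f(4)=-522, f(5)=711, f(6)=-567, f(7)=-432, f(8)=2997; answer 2997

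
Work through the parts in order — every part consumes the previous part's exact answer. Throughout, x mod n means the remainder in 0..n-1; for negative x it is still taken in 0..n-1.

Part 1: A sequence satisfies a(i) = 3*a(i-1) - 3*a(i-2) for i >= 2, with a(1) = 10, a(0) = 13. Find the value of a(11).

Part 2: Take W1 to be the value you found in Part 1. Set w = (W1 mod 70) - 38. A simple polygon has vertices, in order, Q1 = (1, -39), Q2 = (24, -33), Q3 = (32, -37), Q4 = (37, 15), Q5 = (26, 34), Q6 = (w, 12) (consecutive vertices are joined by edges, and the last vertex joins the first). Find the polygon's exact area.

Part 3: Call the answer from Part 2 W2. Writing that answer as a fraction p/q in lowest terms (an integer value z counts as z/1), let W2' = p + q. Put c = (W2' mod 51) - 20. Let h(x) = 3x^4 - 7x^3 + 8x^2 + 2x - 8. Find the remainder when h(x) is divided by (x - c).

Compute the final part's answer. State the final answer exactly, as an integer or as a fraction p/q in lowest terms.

1328

Part 1: a(2) = 3*(10) - 3*(13) = -9; iterating: a(2)=-9, a(3)=-57, a(4)=-144, a(5)=-261, a(6)=-351, a(7)=-270, a(8)=243, a(9)=1539, a(10)=3888, a(11)=7047; answer 7047
Part 2: W1 = 7047; w = 9; cross terms: (1*-33 - 24*-39)=903, (24*-37 - 32*-33)=168, (32*15 - 37*-37)=1849, (37*34 - 26*15)=868, (26*12 - 9*34)=6, (9*-39 - 1*12)=-363; twice the area = |3431| = 3431; area = 3431/2; answer 3431/2
Part 3: W2 = 3431/2; threaded value p + q = 3433; c = -4; remainder = value at the root: 3*(-4)^4 - 7*(-4)^3 + 8*(-4)^2 + 2*(-4)^1 - 8 = (768) + (448) + (128) + (-8) + (-8) = 1328; answer 1328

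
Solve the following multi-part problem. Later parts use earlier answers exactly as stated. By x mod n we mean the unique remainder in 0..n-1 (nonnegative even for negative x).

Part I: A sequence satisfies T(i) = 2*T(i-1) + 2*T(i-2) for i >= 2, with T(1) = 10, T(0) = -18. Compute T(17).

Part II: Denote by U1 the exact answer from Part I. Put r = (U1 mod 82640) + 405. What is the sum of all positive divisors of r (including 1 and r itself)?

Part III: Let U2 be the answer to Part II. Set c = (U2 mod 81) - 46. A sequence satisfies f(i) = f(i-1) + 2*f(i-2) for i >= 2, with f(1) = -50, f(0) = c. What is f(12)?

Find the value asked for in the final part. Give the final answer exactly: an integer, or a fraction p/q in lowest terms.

Part I: T(2) = 2*(10) + 2*(-18) = -16; iterating: T(2)=-16, T(3)=-12, T(4)=-56, T(5)=-136, T(6)=-384, T(7)=-1040, T(8)=-2848, T(9)=-7776, T(10)=-21248, T(11)=-58048, T(12)=-158592, T(13)=-433280, T(14)=-1183744, T(15)=-3234048, T(16)=-8835584, T(17)=-24139264; answer -24139264
Part II: U1 = -24139264; r = 74661; 74661 = 3 * 41 * 607; sigma = (1 + 3) * (1 + 41) * (1 + 607) = 4 * 42 * 608 = 102144; answer 102144
Part III: U2 = 102144; c = -43; f(2) = 1*(-50) + 2*(-43) = -136; iterating: f(2)=-136, f(3)=-236, f(4)=-508, f(5)=-980, f(6)=-1996, f(7)=-3956, f(8)=-7948, f(9)=-15860, f(10)=-31756, f(11)=-63476, f(12)=-126988; answer -126988

-126988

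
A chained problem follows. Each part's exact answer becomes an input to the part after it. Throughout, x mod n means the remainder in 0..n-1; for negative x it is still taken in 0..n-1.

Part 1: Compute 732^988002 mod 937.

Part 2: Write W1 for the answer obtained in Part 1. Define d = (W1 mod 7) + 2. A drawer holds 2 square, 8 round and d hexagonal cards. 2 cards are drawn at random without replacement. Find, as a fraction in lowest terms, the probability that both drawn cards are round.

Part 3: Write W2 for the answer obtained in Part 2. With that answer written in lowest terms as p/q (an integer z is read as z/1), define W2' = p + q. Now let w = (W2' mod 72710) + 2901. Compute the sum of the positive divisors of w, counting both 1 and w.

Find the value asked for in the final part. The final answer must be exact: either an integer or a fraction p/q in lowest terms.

Part 1: squarings mod 937: 732^1=732, 732^2=797, 732^4=860, 732^8=307, 732^16=549, 732^32=624, 732^64=521, 732^128=648, 732^256=128, 732^512=455, 732^1024=885, 732^2048=830, 732^4096=205, 732^8192=797, 732^16384=860, 732^32768=307, 732^65536=549, 732^131072=624, 732^262144=521, 732^524288=648; 732^988002 = 732^2 * 732^32 * 732^64 * 732^256 * 732^512 * 732^4096 * 732^65536 * 732^131072 * 732^262144 * 732^524288 = 227 (mod 937); answer 227
Part 2: W1 = 227; d = 5; total draws C(15,2) = 105; favorable C(8,2) = 28; P = 4/15; answer 4/15
Part 3: W2 = 4/15; threaded value p + q = 19; w = 2920; 2920 = 2^3 * 5 * 73; sigma = (1 + 2 + 4 + 8) * (1 + 5) * (1 + 73) = 15 * 6 * 74 = 6660; answer 6660

6660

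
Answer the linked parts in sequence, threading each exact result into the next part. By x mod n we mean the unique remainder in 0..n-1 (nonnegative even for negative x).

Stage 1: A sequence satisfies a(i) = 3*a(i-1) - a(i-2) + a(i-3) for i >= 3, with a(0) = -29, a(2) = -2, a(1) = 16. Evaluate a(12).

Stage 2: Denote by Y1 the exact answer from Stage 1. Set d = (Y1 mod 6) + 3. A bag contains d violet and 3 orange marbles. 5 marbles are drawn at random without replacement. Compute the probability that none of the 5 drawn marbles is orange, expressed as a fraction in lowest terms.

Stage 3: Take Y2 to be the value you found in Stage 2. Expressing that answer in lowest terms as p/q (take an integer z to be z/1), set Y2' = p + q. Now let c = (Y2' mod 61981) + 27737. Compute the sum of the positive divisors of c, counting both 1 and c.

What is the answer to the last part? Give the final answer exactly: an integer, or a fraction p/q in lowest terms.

Stage 1: a(3) = 3*(-2) - 1*(16) + 1*(-29) = -51; iterating: a(3)=-51, a(4)=-135, a(5)=-356, a(6)=-984, a(7)=-2731, a(8)=-7565, a(9)=-20948, a(10)=-58010, a(11)=-160647, a(12)=-444879; answer -444879
Stage 2: Y1 = -444879; d = 6; total draws C(9,5) = 126; favorable C(6,5) = 6; P = 1/21; answer 1/21
Stage 3: Y2 = 1/21; threaded value p + q = 22; c = 27759; 27759 = 3 * 19 * 487; sigma = (1 + 3) * (1 + 19) * (1 + 487) = 4 * 20 * 488 = 39040; answer 39040

39040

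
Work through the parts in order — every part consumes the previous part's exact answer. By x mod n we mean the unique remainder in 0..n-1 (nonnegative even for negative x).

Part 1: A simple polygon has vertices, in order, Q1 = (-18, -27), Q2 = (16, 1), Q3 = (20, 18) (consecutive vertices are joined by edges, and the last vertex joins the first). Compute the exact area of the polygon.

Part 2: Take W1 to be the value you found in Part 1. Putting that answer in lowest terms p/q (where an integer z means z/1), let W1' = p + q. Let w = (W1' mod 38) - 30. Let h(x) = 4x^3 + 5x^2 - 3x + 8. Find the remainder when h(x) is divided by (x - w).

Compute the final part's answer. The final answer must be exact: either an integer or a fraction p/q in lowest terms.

-52336

Part 1: cross terms: (-18*1 - 16*-27)=414, (16*18 - 20*1)=268, (20*-27 - -18*18)=-216; twice the area = |466| = 466; area = 233; answer 233
Part 2: W1 = 233; threaded value p + q = 234; w = -24; remainder = value at the root: 4*(-24)^3 + 5*(-24)^2 - 3*(-24)^1 + 8 = (-55296) + (2880) + (72) + (8) = -52336; answer -52336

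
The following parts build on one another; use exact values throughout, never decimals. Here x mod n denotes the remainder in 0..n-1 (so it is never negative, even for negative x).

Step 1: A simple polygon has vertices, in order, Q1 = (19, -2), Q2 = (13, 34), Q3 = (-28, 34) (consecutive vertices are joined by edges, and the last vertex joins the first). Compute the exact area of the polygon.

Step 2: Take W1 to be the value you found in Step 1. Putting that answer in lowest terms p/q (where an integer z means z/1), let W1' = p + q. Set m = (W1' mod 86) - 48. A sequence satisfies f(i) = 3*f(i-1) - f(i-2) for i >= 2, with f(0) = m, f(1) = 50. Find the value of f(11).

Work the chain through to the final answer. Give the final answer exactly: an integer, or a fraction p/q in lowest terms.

865255

Step 1: cross terms: (19*34 - 13*-2)=672, (13*34 - -28*34)=1394, (-28*-2 - 19*34)=-590; twice the area = |1476| = 1476; area = 738; answer 738
Step 2: W1 = 738; threaded value p + q = 739; m = 3; f(2) = 3*(50) - 1*(3) = 147; iterating: f(2)=147, f(3)=391, f(4)=1026, f(5)=2687, f(6)=7035, f(7)=18418, f(8)=48219, f(9)=126239, f(10)=330498, f(11)=865255; answer 865255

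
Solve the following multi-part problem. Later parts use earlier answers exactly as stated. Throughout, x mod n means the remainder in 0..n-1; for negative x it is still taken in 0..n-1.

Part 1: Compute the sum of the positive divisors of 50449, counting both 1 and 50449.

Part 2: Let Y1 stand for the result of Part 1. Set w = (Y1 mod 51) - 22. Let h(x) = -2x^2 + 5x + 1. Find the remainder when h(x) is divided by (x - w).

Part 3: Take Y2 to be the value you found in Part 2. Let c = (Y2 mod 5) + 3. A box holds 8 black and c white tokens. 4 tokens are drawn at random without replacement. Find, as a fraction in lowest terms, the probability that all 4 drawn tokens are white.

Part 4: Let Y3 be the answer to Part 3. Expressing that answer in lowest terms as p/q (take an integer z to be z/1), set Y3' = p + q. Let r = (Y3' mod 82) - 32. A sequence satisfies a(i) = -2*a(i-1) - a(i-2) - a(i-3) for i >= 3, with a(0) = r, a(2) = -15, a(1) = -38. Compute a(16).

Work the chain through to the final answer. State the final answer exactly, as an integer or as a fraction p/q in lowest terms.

-61103

Part 1: 50449 = 7 * 7207; sigma = (1 + 7) * (1 + 7207) = 8 * 7208 = 57664; answer 57664
Part 2: Y1 = 57664; w = 12; remainder = value at the root: -2*(12)^2 + 5*(12)^1 + 1 = (-288) + (60) + (1) = -227; answer -227
Part 3: Y2 = -227; c = 6; total draws C(14,4) = 1001; favorable C(6,4) = 15; P = 15/1001; answer 15/1001
Part 4: Y3 = 15/1001; threaded value p + q = 1016; r = 0; a(3) = -2*(-15) - 1*(-38) - 1*(0) = 68; iterating: a(3)=68, a(4)=-83, a(5)=113, a(6)=-211, a(7)=392, a(8)=-686, a(9)=1191, a(10)=-2088, a(11)=3671, a(12)=-6445, a(13)=11307, a(14)=-19840, a(15)=34818, a(16)=-61103; answer -61103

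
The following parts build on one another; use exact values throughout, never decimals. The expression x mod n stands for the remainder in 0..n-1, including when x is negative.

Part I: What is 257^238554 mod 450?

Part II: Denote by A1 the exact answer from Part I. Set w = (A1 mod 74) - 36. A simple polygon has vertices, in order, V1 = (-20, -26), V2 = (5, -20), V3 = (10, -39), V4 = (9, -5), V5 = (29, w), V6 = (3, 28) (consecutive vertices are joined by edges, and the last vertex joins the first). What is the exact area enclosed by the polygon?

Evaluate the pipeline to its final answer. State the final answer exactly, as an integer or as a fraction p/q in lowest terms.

2365/2

Part I: squarings mod 450: 257^1=257, 257^2=349, 257^4=301, 257^8=151, 257^16=301, 257^32=151, 257^64=301, 257^128=151, 257^256=301, 257^512=151, 257^1024=301, 257^2048=151, 257^4096=301, 257^8192=151, 257^16384=301, 257^32768=151, 257^65536=301, 257^131072=151; 257^238554 = 257^2 * 257^8 * 257^16 * 257^64 * 257^128 * 257^256 * 257^512 * 257^8192 * 257^32768 * 257^65536 * 257^131072 = 199 (mod 450); answer 199
Part II: A1 = 199; w = 15; cross terms: (-20*-20 - 5*-26)=530, (5*-39 - 10*-20)=5, (10*-5 - 9*-39)=301, (9*15 - 29*-5)=280, (29*28 - 3*15)=767, (3*-26 - -20*28)=482; twice the area = |2365| = 2365; area = 2365/2; answer 2365/2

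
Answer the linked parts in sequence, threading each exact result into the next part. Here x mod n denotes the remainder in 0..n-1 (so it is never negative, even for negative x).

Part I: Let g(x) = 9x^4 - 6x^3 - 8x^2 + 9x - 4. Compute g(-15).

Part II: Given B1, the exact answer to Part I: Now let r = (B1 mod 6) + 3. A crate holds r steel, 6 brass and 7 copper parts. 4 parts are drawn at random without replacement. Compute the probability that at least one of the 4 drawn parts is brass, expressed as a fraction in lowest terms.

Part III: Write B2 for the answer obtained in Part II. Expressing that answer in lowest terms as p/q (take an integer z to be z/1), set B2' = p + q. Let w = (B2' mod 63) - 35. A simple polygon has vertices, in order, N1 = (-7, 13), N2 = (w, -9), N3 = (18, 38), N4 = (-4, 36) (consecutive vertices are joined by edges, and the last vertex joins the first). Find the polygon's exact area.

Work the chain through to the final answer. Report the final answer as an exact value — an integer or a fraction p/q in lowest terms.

950

Part I: 9*(-15)^4 - 6*(-15)^3 - 8*(-15)^2 + 9*(-15)^1 - 4 = (455625) + (20250) + (-1800) + (-135) + (-4) = 473936; answer 473936
Part II: B1 = 473936; r = 5; total draws C(18,4) = 3060; complement C(12,4) = 495; favorable 3060 - 495 = 2565; P = 57/68; answer 57/68
Part III: B2 = 57/68; threaded value p + q = 125; w = 27; cross terms: (-7*-9 - 27*13)=-288, (27*38 - 18*-9)=1188, (18*36 - -4*38)=800, (-4*13 - -7*36)=200; twice the area = |1900| = 1900; area = 950; answer 950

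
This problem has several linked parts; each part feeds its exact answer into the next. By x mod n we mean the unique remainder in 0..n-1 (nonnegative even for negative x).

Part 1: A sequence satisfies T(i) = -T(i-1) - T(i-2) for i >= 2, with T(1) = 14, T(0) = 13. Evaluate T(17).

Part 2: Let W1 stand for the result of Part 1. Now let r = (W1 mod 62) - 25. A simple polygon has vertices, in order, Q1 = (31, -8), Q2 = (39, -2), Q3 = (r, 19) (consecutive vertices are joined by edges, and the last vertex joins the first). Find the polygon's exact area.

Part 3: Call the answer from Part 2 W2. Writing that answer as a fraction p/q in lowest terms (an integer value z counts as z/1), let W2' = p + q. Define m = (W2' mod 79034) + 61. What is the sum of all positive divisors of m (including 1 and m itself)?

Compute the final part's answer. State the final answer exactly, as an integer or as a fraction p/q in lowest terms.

234

Part 1: T(2) = -1*(14) - 1*(13) = -27; iterating: T(2)=-27, T(3)=13, T(4)=14, T(5)=-27, T(6)=13, T(7)=14, T(8)=-27, T(9)=13, T(10)=14, T(11)=-27, T(12)=13, T(13)=14, T(14)=-27, T(15)=13, T(16)=14, T(17)=-27; answer -27
Part 2: W1 = -27; r = 10; cross terms: (31*-2 - 39*-8)=250, (39*19 - 10*-2)=761, (10*-8 - 31*19)=-669; twice the area = |342| = 342; area = 171; answer 171
Part 3: W2 = 171; threaded value p + q = 172; m = 233; 233 is prime, so its only divisors are 1 and 233; sigma = 1 + 233 = 234; answer 234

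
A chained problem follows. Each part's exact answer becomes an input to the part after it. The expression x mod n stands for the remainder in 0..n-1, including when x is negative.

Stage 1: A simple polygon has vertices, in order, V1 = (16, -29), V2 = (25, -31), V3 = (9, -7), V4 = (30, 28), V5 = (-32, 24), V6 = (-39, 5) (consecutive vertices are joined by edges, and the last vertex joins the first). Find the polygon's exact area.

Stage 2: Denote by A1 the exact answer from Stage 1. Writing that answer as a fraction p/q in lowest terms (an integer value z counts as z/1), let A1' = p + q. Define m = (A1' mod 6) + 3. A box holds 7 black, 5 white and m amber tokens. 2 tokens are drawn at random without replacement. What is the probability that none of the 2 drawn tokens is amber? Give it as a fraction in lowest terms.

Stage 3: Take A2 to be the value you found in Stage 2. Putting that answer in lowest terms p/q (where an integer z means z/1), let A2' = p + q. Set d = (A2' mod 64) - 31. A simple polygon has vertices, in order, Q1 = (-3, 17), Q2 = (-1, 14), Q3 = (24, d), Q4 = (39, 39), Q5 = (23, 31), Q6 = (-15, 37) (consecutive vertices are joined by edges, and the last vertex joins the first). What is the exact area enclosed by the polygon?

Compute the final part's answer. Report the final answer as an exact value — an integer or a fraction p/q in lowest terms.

1819/2

Stage 1: cross terms: (16*-31 - 25*-29)=229, (25*-7 - 9*-31)=104, (9*28 - 30*-7)=462, (30*24 - -32*28)=1616, (-32*5 - -39*24)=776, (-39*-29 - 16*5)=1051; twice the area = |4238| = 4238; area = 2119; answer 2119
Stage 2: A1 = 2119; threaded value p + q = 2120; m = 5; total draws C(17,2) = 136; favorable C(12,2) = 66; P = 33/68; answer 33/68
Stage 3: A2 = 33/68; threaded value p + q = 101; d = 6; cross terms: (-3*14 - -1*17)=-25, (-1*6 - 24*14)=-342, (24*39 - 39*6)=702, (39*31 - 23*39)=312, (23*37 - -15*31)=1316, (-15*17 - -3*37)=-144; twice the area = |1819| = 1819; area = 1819/2; answer 1819/2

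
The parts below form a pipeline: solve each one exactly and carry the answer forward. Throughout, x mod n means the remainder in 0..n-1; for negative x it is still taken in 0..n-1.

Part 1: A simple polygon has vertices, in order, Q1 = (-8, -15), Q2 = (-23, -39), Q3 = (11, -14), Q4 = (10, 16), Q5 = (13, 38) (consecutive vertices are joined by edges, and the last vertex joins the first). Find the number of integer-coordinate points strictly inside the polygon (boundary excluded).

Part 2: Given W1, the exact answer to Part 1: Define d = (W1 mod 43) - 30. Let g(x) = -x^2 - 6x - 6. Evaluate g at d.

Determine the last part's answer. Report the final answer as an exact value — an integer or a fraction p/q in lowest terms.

-286

Part 1: cross terms: (-8*-39 - -23*-15)=-33, (-23*-14 - 11*-39)=751, (11*16 - 10*-14)=316, (10*38 - 13*16)=172, (13*-15 - -8*38)=109; twice the area = |1315| = 1315; area = 1315/2; boundary points = 3 + 1 + 1 + 1 + 1 = 7; strictly interior points = area - boundary/2 + 1 = 655; answer 655
Part 2: W1 = 655; d = -20; -1*(-20)^2 - 6*(-20)^1 - 6 = (-400) + (120) + (-6) = -286; answer -286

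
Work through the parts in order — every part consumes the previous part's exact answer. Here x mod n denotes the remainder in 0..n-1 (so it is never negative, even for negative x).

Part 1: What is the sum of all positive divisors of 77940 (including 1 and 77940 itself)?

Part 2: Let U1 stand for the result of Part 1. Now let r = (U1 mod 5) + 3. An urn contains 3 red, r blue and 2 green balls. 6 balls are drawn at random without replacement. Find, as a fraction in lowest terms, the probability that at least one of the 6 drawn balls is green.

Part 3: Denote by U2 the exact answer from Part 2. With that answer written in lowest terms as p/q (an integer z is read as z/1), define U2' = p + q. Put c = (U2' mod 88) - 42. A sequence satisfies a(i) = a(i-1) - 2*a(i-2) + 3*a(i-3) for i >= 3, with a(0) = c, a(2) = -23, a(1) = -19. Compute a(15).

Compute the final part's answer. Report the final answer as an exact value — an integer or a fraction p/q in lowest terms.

3441

Part 1: 77940 = 2^2 * 3^2 * 5 * 433; sigma = (1 + 2 + 4) * (1 + 3 + 9) * (1 + 5) * (1 + 433) = 7 * 13 * 6 * 434 = 236964; answer 236964
Part 2: U1 = 236964; r = 7; total draws C(12,6) = 924; complement C(10,6) = 210; favorable 924 - 210 = 714; P = 17/22; answer 17/22
Part 3: U2 = 17/22; threaded value p + q = 39; c = -3; a(3) = 1*(-23) - 2*(-19) + 3*(-3) = 6; iterating: a(3)=6, a(4)=-5, a(5)=-86, a(6)=-58, a(7)=99, a(8)=-43, a(9)=-415, a(10)=-32, a(11)=669, a(12)=-512, a(13)=-1946, a(14)=1085, a(15)=3441; answer 3441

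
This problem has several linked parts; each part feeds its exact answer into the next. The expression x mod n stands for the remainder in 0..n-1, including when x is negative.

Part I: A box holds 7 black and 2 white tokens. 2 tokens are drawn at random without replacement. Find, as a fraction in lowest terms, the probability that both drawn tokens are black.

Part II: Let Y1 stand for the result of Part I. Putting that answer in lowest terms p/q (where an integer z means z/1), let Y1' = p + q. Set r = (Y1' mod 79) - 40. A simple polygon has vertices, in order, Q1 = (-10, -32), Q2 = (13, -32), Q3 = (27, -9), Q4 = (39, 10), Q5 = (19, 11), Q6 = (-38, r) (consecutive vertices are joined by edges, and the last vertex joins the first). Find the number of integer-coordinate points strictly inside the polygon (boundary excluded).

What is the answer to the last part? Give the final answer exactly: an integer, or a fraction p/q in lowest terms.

Part I: total draws C(9,2) = 36; favorable C(7,2) = 21; P = 7/12; answer 7/12
Part II: Y1 = 7/12; threaded value p + q = 19; r = -21; cross terms: (-10*-32 - 13*-32)=736, (13*-9 - 27*-32)=747, (27*10 - 39*-9)=621, (39*11 - 19*10)=239, (19*-21 - -38*11)=19, (-38*-32 - -10*-21)=1006; twice the area = |3368| = 3368; area = 1684; boundary points = 23 + 1 + 1 + 1 + 1 + 1 = 28; strictly interior points = area - boundary/2 + 1 = 1671; answer 1671

1671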